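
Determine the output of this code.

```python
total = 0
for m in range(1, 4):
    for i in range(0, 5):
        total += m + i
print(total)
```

m=1,i=0: total = 0+1 = 1
m=1,i=1: total = 1+2 = 3
m=1,i=2: total = 3+3 = 6
m=1,i=3: total = 6+4 = 10
m=1,i=4: total = 10+5 = 15
m=2,i=0: total = 15+2 = 17
m=2,i=1: total = 17+3 = 20
m=2,i=2: total = 20+4 = 24
m=2,i=3: total = 24+5 = 29
m=2,i=4: total = 29+6 = 35
m=3,i=0: total = 35+3 = 38
m=3,i=1: total = 38+4 = 42
m=3,i=2: total = 42+5 = 47
m=3,i=3: total = 47+6 = 53
m=3,i=4: total = 53+7 = 60

60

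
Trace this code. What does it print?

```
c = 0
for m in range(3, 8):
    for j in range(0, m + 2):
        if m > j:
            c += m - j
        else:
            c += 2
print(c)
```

100

m=3,j=0: 3>0, c = 0+3 = 3
m=3,j=1: 3>1, c = 3+2 = 5
m=3,j=2: 3>2, c = 5+1 = 6
m=3,j=3: not 3>3, c = 6+2 = 8
m=3,j=4: not 3>4, c = 8+2 = 10
m=4,j=0: 4>0, c = 10+4 = 14
m=4,j=1: 4>1, c = 14+3 = 17
m=4,j=2: 4>2, c = 17+2 = 19
m=4,j=3: 4>3, c = 19+1 = 20
m=4,j=4: not 4>4, c = 20+2 = 22
m=4,j=5: not 4>5, c = 22+2 = 24
m=5,j=0: 5>0, c = 24+5 = 29
m=5,j=1: 5>1, c = 29+4 = 33
m=5,j=2: 5>2, c = 33+3 = 36
m=5,j=3: 5>3, c = 36+2 = 38
m=5,j=4: 5>4, c = 38+1 = 39
m=5,j=5: not 5>5, c = 39+2 = 41
m=5,j=6: not 5>6, c = 41+2 = 43
m=6,j=0: 6>0, c = 43+6 = 49
m=6,j=1: 6>1, c = 49+5 = 54
m=6,j=2: 6>2, c = 54+4 = 58
m=6,j=3: 6>3, c = 58+3 = 61
m=6,j=4: 6>4, c = 61+2 = 63
m=6,j=5: 6>5, c = 63+1 = 64
m=6,j=6: not 6>6, c = 64+2 = 66
m=6,j=7: not 6>7, c = 66+2 = 68
m=7,j=0: 7>0, c = 68+7 = 75
m=7,j=1: 7>1, c = 75+6 = 81
m=7,j=2: 7>2, c = 81+5 = 86
m=7,j=3: 7>3, c = 86+4 = 90
m=7,j=4: 7>4, c = 90+3 = 93
m=7,j=5: 7>5, c = 93+2 = 95
m=7,j=6: 7>6, c = 95+1 = 96
m=7,j=7: not 7>7, c = 96+2 = 98
m=7,j=8: not 7>8, c = 98+2 = 100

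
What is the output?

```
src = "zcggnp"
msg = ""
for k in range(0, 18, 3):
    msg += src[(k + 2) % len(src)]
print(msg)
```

k=0: add src[2]='g' → 'g'
k=3: add src[5]='p' → 'gp'
k=6: add src[2]='g' → 'gpg'
k=9: add src[5]='p' → 'gpgp'
k=12: add src[2]='g' → 'gpgpg'
k=15: add src[5]='p' → 'gpgpgp'

gpgpgp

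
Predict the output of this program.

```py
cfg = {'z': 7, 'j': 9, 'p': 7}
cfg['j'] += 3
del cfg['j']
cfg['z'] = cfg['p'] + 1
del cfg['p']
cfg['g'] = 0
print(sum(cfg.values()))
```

cfg['j'] = 9+3 = 12 → {'z': 7, 'j': 12, 'p': 7}
del 'j' → {'z': 7, 'p': 7}
cfg['z'] = cfg['p']+1 = 8 → {'z': 8, 'p': 7}
del 'p' → {'z': 8}
cfg['g'] = 0 → {'z': 8, 'g': 0}
sum of values = 8

8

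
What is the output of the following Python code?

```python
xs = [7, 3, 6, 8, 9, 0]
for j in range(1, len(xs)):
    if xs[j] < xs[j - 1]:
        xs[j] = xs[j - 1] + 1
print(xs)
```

j=1: 3<7, xs[1] = 7+1 = 8 → [7, 8, 6, 8, 9, 0]
j=2: 6<8, xs[2] = 8+1 = 9 → [7, 8, 9, 8, 9, 0]
j=3: 8<9, xs[3] = 9+1 = 10 → [7, 8, 9, 10, 9, 0]
j=4: 9<10, xs[4] = 10+1 = 11 → [7, 8, 9, 10, 11, 0]
j=5: 0<11, xs[5] = 11+1 = 12 → [7, 8, 9, 10, 11, 12]

[7, 8, 9, 10, 11, 12]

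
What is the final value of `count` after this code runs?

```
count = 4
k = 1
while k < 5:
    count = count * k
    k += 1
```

96

k=1: count = 4*1 = 4
k=2: count = 4*2 = 8
k=3: count = 8*3 = 24
k=4: count = 24*4 = 96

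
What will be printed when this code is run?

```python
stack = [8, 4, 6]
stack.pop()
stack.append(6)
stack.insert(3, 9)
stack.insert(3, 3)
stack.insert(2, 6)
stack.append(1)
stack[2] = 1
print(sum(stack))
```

pop() removes 6 → [8, 4]
append 6 → [8, 4, 6]
insert 9 at 3 → [8, 4, 6, 9]
insert 3 at 3 → [8, 4, 6, 3, 9]
insert 6 at 2 → [8, 4, 6, 6, 3, 9]
append 1 → [8, 4, 6, 6, 3, 9, 1]
stack[2] = 1 → [8, 4, 1, 6, 3, 9, 1]
sum = 32

32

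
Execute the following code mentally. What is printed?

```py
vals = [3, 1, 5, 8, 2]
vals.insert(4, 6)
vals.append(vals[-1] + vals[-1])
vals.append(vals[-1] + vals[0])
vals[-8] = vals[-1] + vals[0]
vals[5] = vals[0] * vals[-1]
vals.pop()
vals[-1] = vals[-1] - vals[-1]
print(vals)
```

insert 6 at 4 → [3, 1, 5, 8, 6, 2]
append vals[-1]+vals[-1] = 2+2 = 4 → [3, 1, 5, 8, 6, 2, 4]
append vals[-1]+vals[0] = 4+3 = 7 → [3, 1, 5, 8, 6, 2, 4, 7]
vals[-8] = vals[-1]+vals[0] = 7+3 = 10 → [10, 1, 5, 8, 6, 2, 4, 7]
vals[5] = vals[0]*vals[-1] = 10*7 = 70 → [10, 1, 5, 8, 6, 70, 4, 7]
pop() removes 7 → [10, 1, 5, 8, 6, 70, 4]
vals[-1] = vals[-1]-vals[-1] = 4-4 = 0 → [10, 1, 5, 8, 6, 70, 0]

[10, 1, 5, 8, 6, 70, 0]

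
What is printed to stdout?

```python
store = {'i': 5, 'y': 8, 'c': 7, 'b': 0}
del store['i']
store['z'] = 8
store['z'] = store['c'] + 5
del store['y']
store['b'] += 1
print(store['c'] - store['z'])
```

del 'i' → {'y': 8, 'c': 7, 'b': 0}
store['z'] = 8 → {'y': 8, 'c': 7, 'b': 0, 'z': 8}
store['z'] = store['c']+5 = 12 → {'y': 8, 'c': 7, 'b': 0, 'z': 12}
del 'y' → {'c': 7, 'b': 0, 'z': 12}
store['b'] = 0+1 = 1 → {'c': 7, 'b': 1, 'z': 12}
store['c']-store['z'] = 7-12 = -5

-5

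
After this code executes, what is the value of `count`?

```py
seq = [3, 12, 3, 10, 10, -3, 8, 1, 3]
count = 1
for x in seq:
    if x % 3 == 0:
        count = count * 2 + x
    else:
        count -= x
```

87

x=3: %3==0, count = 1*2+3 = 5
x=12: %3==0, count = 5*2+12 = 22
x=3: %3==0, count = 22*2+3 = 47
x=10: not %3==0, count = 47-10 = 37
x=10: not %3==0, count = 37-10 = 27
x=-3: %3==0, count = 27*2+(-3) = 51
x=8: not %3==0, count = 51-8 = 43
x=1: not %3==0, count = 43-1 = 42
x=3: %3==0, count = 42*2+3 = 87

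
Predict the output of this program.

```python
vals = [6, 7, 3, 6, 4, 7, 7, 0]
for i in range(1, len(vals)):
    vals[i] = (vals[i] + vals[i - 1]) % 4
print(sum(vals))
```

i=1: vals[1] = (7+6)%4 = 1 → [6, 1, 3, 6, 4, 7, 7, 0]
i=2: vals[2] = (3+1)%4 = 0 → [6, 1, 0, 6, 4, 7, 7, 0]
i=3: vals[3] = (6+0)%4 = 2 → [6, 1, 0, 2, 4, 7, 7, 0]
i=4: vals[4] = (4+2)%4 = 2 → [6, 1, 0, 2, 2, 7, 7, 0]
i=5: vals[5] = (7+2)%4 = 1 → [6, 1, 0, 2, 2, 1, 7, 0]
i=6: vals[6] = (7+1)%4 = 0 → [6, 1, 0, 2, 2, 1, 0, 0]
i=7: vals[7] = (0+0)%4 = 0 → [6, 1, 0, 2, 2, 1, 0, 0]
sum = 12

12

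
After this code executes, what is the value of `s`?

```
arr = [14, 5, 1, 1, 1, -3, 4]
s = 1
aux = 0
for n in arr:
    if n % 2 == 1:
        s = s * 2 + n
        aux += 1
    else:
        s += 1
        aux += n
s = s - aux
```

n=14: not odd, s = 1+1 = 2; aux=14
n=5: odd, s = 2*2+5 = 9; aux=15
n=1: odd, s = 9*2+1 = 19; aux=16
n=1: odd, s = 19*2+1 = 39; aux=17
n=1: odd, s = 39*2+1 = 79; aux=18
n=-3: odd, s = 79*2+(-3) = 155; aux=19
n=4: not odd, s = 155+1 = 156; aux=23
s-aux = 156-23 = 133

133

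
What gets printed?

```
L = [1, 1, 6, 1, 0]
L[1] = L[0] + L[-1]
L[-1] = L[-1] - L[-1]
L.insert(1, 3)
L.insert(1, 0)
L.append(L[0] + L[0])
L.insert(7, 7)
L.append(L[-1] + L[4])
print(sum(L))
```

L[1] = L[0]+L[-1] = 1+0 = 1 → [1, 1, 6, 1, 0]
L[-1] = L[-1]-L[-1] = 0-0 = 0 → [1, 1, 6, 1, 0]
insert 3 at 1 → [1, 3, 1, 6, 1, 0]
insert 0 at 1 → [1, 0, 3, 1, 6, 1, 0]
append L[0]+L[0] = 1+1 = 2 → [1, 0, 3, 1, 6, 1, 0, 2]
insert 7 at 7 → [1, 0, 3, 1, 6, 1, 0, 7, 2]
append L[-1]+L[4] = 2+6 = 8 → [1, 0, 3, 1, 6, 1, 0, 7, 2, 8]
sum = 29

29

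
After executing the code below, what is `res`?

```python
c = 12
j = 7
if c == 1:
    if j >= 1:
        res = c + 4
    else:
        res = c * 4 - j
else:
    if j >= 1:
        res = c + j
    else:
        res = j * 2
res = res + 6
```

25

c=12, j=7
c == 1 is False; j >= 1 is True
→ res = c + j = 19
res = 19+6 = 25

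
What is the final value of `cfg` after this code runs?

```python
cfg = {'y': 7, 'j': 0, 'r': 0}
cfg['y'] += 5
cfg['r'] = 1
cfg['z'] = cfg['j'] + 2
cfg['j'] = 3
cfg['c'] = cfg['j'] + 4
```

cfg['y'] = 7+5 = 12 → {'y': 12, 'j': 0, 'r': 0}
cfg['r'] = 1 → {'y': 12, 'j': 0, 'r': 1}
cfg['z'] = cfg['j']+2 = 2 → {'y': 12, 'j': 0, 'r': 1, 'z': 2}
cfg['j'] = 3 → {'y': 12, 'j': 3, 'r': 1, 'z': 2}
cfg['c'] = cfg['j']+4 = 7 → {'y': 12, 'j': 3, 'r': 1, 'z': 2, 'c': 7}

{'y': 12, 'j': 3, 'r': 1, 'z': 2, 'c': 7}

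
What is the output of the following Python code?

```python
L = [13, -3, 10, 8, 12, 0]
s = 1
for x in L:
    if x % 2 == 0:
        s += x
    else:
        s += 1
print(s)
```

33

x=13: not even, s = 1+1 = 2
x=-3: not even, s = 2+1 = 3
x=10: even, s = 3+10 = 13
x=8: even, s = 13+8 = 21
x=12: even, s = 21+12 = 33
x=0: even, s = 33+0 = 33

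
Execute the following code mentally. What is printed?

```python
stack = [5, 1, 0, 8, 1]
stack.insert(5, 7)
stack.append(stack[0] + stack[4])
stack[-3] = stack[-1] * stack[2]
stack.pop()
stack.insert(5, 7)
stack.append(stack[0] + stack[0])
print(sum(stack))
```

insert 7 at 5 → [5, 1, 0, 8, 1, 7]
append stack[0]+stack[4] = 5+1 = 6 → [5, 1, 0, 8, 1, 7, 6]
stack[-3] = stack[-1]*stack[2] = 6*0 = 0 → [5, 1, 0, 8, 0, 7, 6]
pop() removes 6 → [5, 1, 0, 8, 0, 7]
insert 7 at 5 → [5, 1, 0, 8, 0, 7, 7]
append stack[0]+stack[0] = 5+5 = 10 → [5, 1, 0, 8, 0, 7, 7, 10]
sum = 38

38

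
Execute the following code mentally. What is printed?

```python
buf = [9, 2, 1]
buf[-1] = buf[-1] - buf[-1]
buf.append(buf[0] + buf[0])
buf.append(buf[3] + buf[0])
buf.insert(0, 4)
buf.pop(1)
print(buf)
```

[4, 2, 0, 18, 27]

buf[-1] = buf[-1]-buf[-1] = 1-1 = 0 → [9, 2, 0]
append buf[0]+buf[0] = 9+9 = 18 → [9, 2, 0, 18]
append buf[3]+buf[0] = 18+9 = 27 → [9, 2, 0, 18, 27]
insert 4 at 0 → [4, 9, 2, 0, 18, 27]
pop(1) removes 9 → [4, 2, 0, 18, 27]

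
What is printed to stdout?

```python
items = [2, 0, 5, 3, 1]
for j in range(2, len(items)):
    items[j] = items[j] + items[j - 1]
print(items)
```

[2, 0, 5, 8, 9]

j=2: items[2] = 5+0 = 5 → [2, 0, 5, 3, 1]
j=3: items[3] = 3+5 = 8 → [2, 0, 5, 8, 1]
j=4: items[4] = 1+8 = 9 → [2, 0, 5, 8, 9]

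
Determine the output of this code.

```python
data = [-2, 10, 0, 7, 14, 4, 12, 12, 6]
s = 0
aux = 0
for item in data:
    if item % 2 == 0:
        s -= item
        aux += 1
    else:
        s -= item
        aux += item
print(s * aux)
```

item=-2: even, s = 0-(-2) = 2; aux=1
item=10: even, s = 2-10 = -8; aux=2
item=0: even, s = (-8)-0 = -8; aux=3
item=7: not even, s = (-8)-7 = -15; aux=10
item=14: even, s = (-15)-14 = -29; aux=11
item=4: even, s = (-29)-4 = -33; aux=12
item=12: even, s = (-33)-12 = -45; aux=13
item=12: even, s = (-45)-12 = -57; aux=14
item=6: even, s = (-57)-6 = -63; aux=15
s*aux = (-63)*15 = -945

-945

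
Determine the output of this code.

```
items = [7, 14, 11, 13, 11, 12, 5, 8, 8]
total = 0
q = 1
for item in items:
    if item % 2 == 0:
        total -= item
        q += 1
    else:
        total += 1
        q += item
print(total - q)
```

-89

item=7: not even, total = 0+1 = 1; q=8
item=14: even, total = 1-14 = -13; q=9
item=11: not even, total = (-13)+1 = -12; q=20
item=13: not even, total = (-12)+1 = -11; q=33
item=11: not even, total = (-11)+1 = -10; q=44
item=12: even, total = (-10)-12 = -22; q=45
item=5: not even, total = (-22)+1 = -21; q=50
item=8: even, total = (-21)-8 = -29; q=51
item=8: even, total = (-29)-8 = -37; q=52
total-q = (-37)-52 = -89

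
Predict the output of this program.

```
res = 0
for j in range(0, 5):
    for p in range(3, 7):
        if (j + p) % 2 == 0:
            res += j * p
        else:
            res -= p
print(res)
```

j=0,p=3: odd sum, res = 0-3 = -3
j=0,p=4: even sum, res = (-3)+0 = -3
j=0,p=5: odd sum, res = (-3)-5 = -8
j=0,p=6: even sum, res = (-8)+0 = -8
j=1,p=3: even sum, res = (-8)+3 = -5
j=1,p=4: odd sum, res = (-5)-4 = -9
j=1,p=5: even sum, res = (-9)+5 = -4
j=1,p=6: odd sum, res = (-4)-6 = -10
j=2,p=3: odd sum, res = (-10)-3 = -13
j=2,p=4: even sum, res = (-13)+8 = -5
j=2,p=5: odd sum, res = (-5)-5 = -10
j=2,p=6: even sum, res = (-10)+12 = 2
j=3,p=3: even sum, res = 2+9 = 11
j=3,p=4: odd sum, res = 11-4 = 7
j=3,p=5: even sum, res = 7+15 = 22
j=3,p=6: odd sum, res = 22-6 = 16
j=4,p=3: odd sum, res = 16-3 = 13
j=4,p=4: even sum, res = 13+16 = 29
j=4,p=5: odd sum, res = 29-5 = 24
j=4,p=6: even sum, res = 24+24 = 48

48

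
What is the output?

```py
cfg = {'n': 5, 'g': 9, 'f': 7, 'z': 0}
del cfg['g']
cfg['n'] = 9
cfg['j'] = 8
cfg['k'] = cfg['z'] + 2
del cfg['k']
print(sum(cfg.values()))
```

del 'g' → {'n': 5, 'f': 7, 'z': 0}
cfg['n'] = 9 → {'n': 9, 'f': 7, 'z': 0}
cfg['j'] = 8 → {'n': 9, 'f': 7, 'z': 0, 'j': 8}
cfg['k'] = cfg['z']+2 = 2 → {'n': 9, 'f': 7, 'z': 0, 'j': 8, 'k': 2}
del 'k' → {'n': 9, 'f': 7, 'z': 0, 'j': 8}
sum of values = 24

24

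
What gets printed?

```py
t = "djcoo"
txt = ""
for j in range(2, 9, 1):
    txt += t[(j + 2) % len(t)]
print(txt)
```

odjcood

j=2: add t[4]='o' → 'o'
j=3: add t[0]='d' → 'od'
j=4: add t[1]='j' → 'odj'
j=5: add t[2]='c' → 'odjc'
j=6: add t[3]='o' → 'odjco'
j=7: add t[4]='o' → 'odjcoo'
j=8: add t[0]='d' → 'odjcood'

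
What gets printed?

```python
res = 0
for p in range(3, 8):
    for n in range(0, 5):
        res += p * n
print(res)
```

250

p=3,n=0: res = 0+0 = 0
p=3,n=1: res = 0+3 = 3
p=3,n=2: res = 3+6 = 9
p=3,n=3: res = 9+9 = 18
p=3,n=4: res = 18+12 = 30
p=4,n=0: res = 30+0 = 30
p=4,n=1: res = 30+4 = 34
p=4,n=2: res = 34+8 = 42
p=4,n=3: res = 42+12 = 54
p=4,n=4: res = 54+16 = 70
p=5,n=0: res = 70+0 = 70
p=5,n=1: res = 70+5 = 75
p=5,n=2: res = 75+10 = 85
p=5,n=3: res = 85+15 = 100
p=5,n=4: res = 100+20 = 120
p=6,n=0: res = 120+0 = 120
p=6,n=1: res = 120+6 = 126
p=6,n=2: res = 126+12 = 138
p=6,n=3: res = 138+18 = 156
p=6,n=4: res = 156+24 = 180
p=7,n=0: res = 180+0 = 180
p=7,n=1: res = 180+7 = 187
p=7,n=2: res = 187+14 = 201
p=7,n=3: res = 201+21 = 222
p=7,n=4: res = 222+28 = 250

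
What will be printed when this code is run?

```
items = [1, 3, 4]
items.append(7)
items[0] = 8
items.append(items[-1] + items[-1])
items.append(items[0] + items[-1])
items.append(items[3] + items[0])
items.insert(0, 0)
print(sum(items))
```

73

append 7 → [1, 3, 4, 7]
items[0] = 8 → [8, 3, 4, 7]
append items[-1]+items[-1] = 7+7 = 14 → [8, 3, 4, 7, 14]
append items[0]+items[-1] = 8+14 = 22 → [8, 3, 4, 7, 14, 22]
append items[3]+items[0] = 7+8 = 15 → [8, 3, 4, 7, 14, 22, 15]
insert 0 at 0 → [0, 8, 3, 4, 7, 14, 22, 15]
sum = 73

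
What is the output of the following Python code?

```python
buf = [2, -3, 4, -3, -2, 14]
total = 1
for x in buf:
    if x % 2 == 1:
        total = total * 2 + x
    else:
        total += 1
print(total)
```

x=2: not odd, total = 1+1 = 2
x=-3: odd, total = 2*2+(-3) = 1
x=4: not odd, total = 1+1 = 2
x=-3: odd, total = 2*2+(-3) = 1
x=-2: not odd, total = 1+1 = 2
x=14: not odd, total = 2+1 = 3

3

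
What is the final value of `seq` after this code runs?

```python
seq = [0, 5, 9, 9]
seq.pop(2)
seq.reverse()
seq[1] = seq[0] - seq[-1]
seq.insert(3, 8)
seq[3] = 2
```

[9, 9, 0, 2]

pop(2) removes 9 → [0, 5, 9]
reverse → [9, 5, 0]
seq[1] = seq[0]-seq[-1] = 9-0 = 9 → [9, 9, 0]
insert 8 at 3 → [9, 9, 0, 8]
seq[3] = 2 → [9, 9, 0, 2]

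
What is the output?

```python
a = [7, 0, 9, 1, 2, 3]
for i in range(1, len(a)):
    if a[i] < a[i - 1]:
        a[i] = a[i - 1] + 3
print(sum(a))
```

i=1: 0<7, a[1] = 7+3 = 10 → [7, 10, 9, 1, 2, 3]
i=2: 9<10, a[2] = 10+3 = 13 → [7, 10, 13, 1, 2, 3]
i=3: 1<13, a[3] = 13+3 = 16 → [7, 10, 13, 16, 2, 3]
i=4: 2<16, a[4] = 16+3 = 19 → [7, 10, 13, 16, 19, 3]
i=5: 3<19, a[5] = 19+3 = 22 → [7, 10, 13, 16, 19, 22]
sum = 87

87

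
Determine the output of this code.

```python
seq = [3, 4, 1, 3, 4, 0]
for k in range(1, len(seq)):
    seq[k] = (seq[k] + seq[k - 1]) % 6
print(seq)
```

[3, 1, 2, 5, 3, 3]

k=1: seq[1] = (4+3)%6 = 1 → [3, 1, 1, 3, 4, 0]
k=2: seq[2] = (1+1)%6 = 2 → [3, 1, 2, 3, 4, 0]
k=3: seq[3] = (3+2)%6 = 5 → [3, 1, 2, 5, 4, 0]
k=4: seq[4] = (4+5)%6 = 3 → [3, 1, 2, 5, 3, 0]
k=5: seq[5] = (0+3)%6 = 3 → [3, 1, 2, 5, 3, 3]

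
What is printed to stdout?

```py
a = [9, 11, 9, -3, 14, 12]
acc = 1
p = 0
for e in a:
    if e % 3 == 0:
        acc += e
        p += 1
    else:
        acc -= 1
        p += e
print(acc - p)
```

-3

e=9: %3==0, acc = 1+9 = 10; p=1
e=11: not %3==0, acc = 10-1 = 9; p=12
e=9: %3==0, acc = 9+9 = 18; p=13
e=-3: %3==0, acc = 18+(-3) = 15; p=14
e=14: not %3==0, acc = 15-1 = 14; p=28
e=12: %3==0, acc = 14+12 = 26; p=29
acc-p = 26-29 = -3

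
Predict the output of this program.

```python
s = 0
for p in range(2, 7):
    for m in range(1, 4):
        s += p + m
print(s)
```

p=2,m=1: s = 0+3 = 3
p=2,m=2: s = 3+4 = 7
p=2,m=3: s = 7+5 = 12
p=3,m=1: s = 12+4 = 16
p=3,m=2: s = 16+5 = 21
p=3,m=3: s = 21+6 = 27
p=4,m=1: s = 27+5 = 32
p=4,m=2: s = 32+6 = 38
p=4,m=3: s = 38+7 = 45
p=5,m=1: s = 45+6 = 51
p=5,m=2: s = 51+7 = 58
p=5,m=3: s = 58+8 = 66
p=6,m=1: s = 66+7 = 73
p=6,m=2: s = 73+8 = 81
p=6,m=3: s = 81+9 = 90

90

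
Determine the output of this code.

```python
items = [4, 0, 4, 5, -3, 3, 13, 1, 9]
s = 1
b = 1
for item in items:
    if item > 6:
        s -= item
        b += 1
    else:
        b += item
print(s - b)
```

item=4: not >6; b=5
item=0: not >6; b=5
item=4: not >6; b=9
item=5: not >6; b=14
item=-3: not >6; b=11
item=3: not >6; b=14
item=13: >6, s = 1-13 = -12; b=15
item=1: not >6; b=16
item=9: >6, s = (-12)-9 = -21; b=17
s-b = (-21)-17 = -38

-38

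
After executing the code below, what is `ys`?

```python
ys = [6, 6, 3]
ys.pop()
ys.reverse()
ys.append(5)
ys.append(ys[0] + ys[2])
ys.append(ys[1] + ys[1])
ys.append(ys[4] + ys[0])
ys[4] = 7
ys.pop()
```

[6, 6, 5, 11, 7]

pop() removes 3 → [6, 6]
reverse → [6, 6]
append 5 → [6, 6, 5]
append ys[0]+ys[2] = 6+5 = 11 → [6, 6, 5, 11]
append ys[1]+ys[1] = 6+6 = 12 → [6, 6, 5, 11, 12]
append ys[4]+ys[0] = 12+6 = 18 → [6, 6, 5, 11, 12, 18]
ys[4] = 7 → [6, 6, 5, 11, 7, 18]
pop() removes 18 → [6, 6, 5, 11, 7]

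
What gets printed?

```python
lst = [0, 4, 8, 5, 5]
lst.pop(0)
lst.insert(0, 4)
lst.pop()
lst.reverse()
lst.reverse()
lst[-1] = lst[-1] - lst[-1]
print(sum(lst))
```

16

pop(0) removes 0 → [4, 8, 5, 5]
insert 4 at 0 → [4, 4, 8, 5, 5]
pop() removes 5 → [4, 4, 8, 5]
reverse → [5, 8, 4, 4]
reverse → [4, 4, 8, 5]
lst[-1] = lst[-1]-lst[-1] = 5-5 = 0 → [4, 4, 8, 0]
sum = 16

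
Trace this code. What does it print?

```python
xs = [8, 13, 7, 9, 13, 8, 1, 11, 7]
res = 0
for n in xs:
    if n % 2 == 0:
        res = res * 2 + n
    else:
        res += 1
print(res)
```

n=8: even, res = 0*2+8 = 8
n=13: not even, res = 8+1 = 9
n=7: not even, res = 9+1 = 10
n=9: not even, res = 10+1 = 11
n=13: not even, res = 11+1 = 12
n=8: even, res = 12*2+8 = 32
n=1: not even, res = 32+1 = 33
n=11: not even, res = 33+1 = 34
n=7: not even, res = 34+1 = 35

35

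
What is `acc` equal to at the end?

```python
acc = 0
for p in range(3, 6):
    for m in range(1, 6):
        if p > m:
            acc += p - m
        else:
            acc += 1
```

p=3,m=1: 3>1, acc = 0+2 = 2
p=3,m=2: 3>2, acc = 2+1 = 3
p=3,m=3: not 3>3, acc = 3+1 = 4
p=3,m=4: not 3>4, acc = 4+1 = 5
p=3,m=5: not 3>5, acc = 5+1 = 6
p=4,m=1: 4>1, acc = 6+3 = 9
p=4,m=2: 4>2, acc = 9+2 = 11
p=4,m=3: 4>3, acc = 11+1 = 12
p=4,m=4: not 4>4, acc = 12+1 = 13
p=4,m=5: not 4>5, acc = 13+1 = 14
p=5,m=1: 5>1, acc = 14+4 = 18
p=5,m=2: 5>2, acc = 18+3 = 21
p=5,m=3: 5>3, acc = 21+2 = 23
p=5,m=4: 5>4, acc = 23+1 = 24
p=5,m=5: not 5>5, acc = 24+1 = 25

25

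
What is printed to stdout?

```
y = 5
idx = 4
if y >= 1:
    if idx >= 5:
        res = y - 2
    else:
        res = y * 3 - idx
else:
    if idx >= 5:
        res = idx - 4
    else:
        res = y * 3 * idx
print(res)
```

y=5, idx=4
y >= 1 is True; idx >= 5 is False
→ res = y * 3 - idx = 11

11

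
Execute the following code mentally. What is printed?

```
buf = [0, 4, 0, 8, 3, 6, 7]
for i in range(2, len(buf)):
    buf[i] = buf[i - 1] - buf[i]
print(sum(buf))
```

i=2: buf[2] = 4-0 = 4 → [0, 4, 4, 8, 3, 6, 7]
i=3: buf[3] = 4-8 = -4 → [0, 4, 4, -4, 3, 6, 7]
i=4: buf[4] = (-4)-3 = -7 → [0, 4, 4, -4, -7, 6, 7]
i=5: buf[5] = (-7)-6 = -13 → [0, 4, 4, -4, -7, -13, 7]
i=6: buf[6] = (-13)-7 = -20 → [0, 4, 4, -4, -7, -13, -20]
sum = -36

-36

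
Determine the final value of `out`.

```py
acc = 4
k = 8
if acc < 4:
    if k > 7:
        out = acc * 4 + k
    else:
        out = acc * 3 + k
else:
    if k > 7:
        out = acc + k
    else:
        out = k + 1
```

12

acc=4, k=8
acc < 4 is False; k > 7 is True
→ out = acc + k = 12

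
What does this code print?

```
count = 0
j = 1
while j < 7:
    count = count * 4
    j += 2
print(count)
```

0

j=1: count = 0*4 = 0
j=3: count = 0*4 = 0
j=5: count = 0*4 = 0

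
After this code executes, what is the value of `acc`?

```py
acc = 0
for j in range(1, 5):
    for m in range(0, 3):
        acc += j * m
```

j=1,m=0: acc = 0+0 = 0
j=1,m=1: acc = 0+1 = 1
j=1,m=2: acc = 1+2 = 3
j=2,m=0: acc = 3+0 = 3
j=2,m=1: acc = 3+2 = 5
j=2,m=2: acc = 5+4 = 9
j=3,m=0: acc = 9+0 = 9
j=3,m=1: acc = 9+3 = 12
j=3,m=2: acc = 12+6 = 18
j=4,m=0: acc = 18+0 = 18
j=4,m=1: acc = 18+4 = 22
j=4,m=2: acc = 22+8 = 30

30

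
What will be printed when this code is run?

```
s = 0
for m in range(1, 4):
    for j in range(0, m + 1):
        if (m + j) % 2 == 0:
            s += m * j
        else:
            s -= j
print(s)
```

14

m=1,j=0: odd sum, s = 0-0 = 0
m=1,j=1: even sum, s = 0+1 = 1
m=2,j=0: even sum, s = 1+0 = 1
m=2,j=1: odd sum, s = 1-1 = 0
m=2,j=2: even sum, s = 0+4 = 4
m=3,j=0: odd sum, s = 4-0 = 4
m=3,j=1: even sum, s = 4+3 = 7
m=3,j=2: odd sum, s = 7-2 = 5
m=3,j=3: even sum, s = 5+9 = 14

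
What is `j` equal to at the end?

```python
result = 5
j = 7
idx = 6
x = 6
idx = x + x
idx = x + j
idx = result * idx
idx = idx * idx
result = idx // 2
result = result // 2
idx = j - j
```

7

idx = 6+6 = 12
idx = 6+7 = 13
idx = 5*13 = 65
idx = 65*65 = 4225
result = 4225//2 = 2112
result = 2112//2 = 1056
idx = 7-7 = 0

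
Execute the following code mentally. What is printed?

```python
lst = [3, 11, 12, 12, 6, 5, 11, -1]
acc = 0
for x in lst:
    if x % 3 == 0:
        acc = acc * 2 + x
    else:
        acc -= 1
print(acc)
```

91

x=3: %3==0, acc = 0*2+3 = 3
x=11: not %3==0, acc = 3-1 = 2
x=12: %3==0, acc = 2*2+12 = 16
x=12: %3==0, acc = 16*2+12 = 44
x=6: %3==0, acc = 44*2+6 = 94
x=5: not %3==0, acc = 94-1 = 93
x=11: not %3==0, acc = 93-1 = 92
x=-1: not %3==0, acc = 92-1 = 91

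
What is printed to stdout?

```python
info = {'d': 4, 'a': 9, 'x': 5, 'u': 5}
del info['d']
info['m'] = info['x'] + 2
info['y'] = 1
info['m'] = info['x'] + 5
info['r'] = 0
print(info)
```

{'a': 9, 'x': 5, 'u': 5, 'm': 10, 'y': 1, 'r': 0}

del 'd' → {'a': 9, 'x': 5, 'u': 5}
info['m'] = info['x']+2 = 7 → {'a': 9, 'x': 5, 'u': 5, 'm': 7}
info['y'] = 1 → {'a': 9, 'x': 5, 'u': 5, 'm': 7, 'y': 1}
info['m'] = info['x']+5 = 10 → {'a': 9, 'x': 5, 'u': 5, 'm': 10, 'y': 1}
info['r'] = 0 → {'a': 9, 'x': 5, 'u': 5, 'm': 10, 'y': 1, 'r': 0}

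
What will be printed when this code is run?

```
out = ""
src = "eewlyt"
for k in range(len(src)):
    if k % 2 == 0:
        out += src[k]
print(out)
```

k=0: add 'e' → 'e'
k=1: skip
k=2: add 'w' → 'ew'
k=3: skip
k=4: add 'y' → 'ewy'
k=5: skip

ewy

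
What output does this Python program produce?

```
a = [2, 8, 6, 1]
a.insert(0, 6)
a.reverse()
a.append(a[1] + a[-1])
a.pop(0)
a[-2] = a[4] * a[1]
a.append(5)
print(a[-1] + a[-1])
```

insert 6 at 0 → [6, 2, 8, 6, 1]
reverse → [1, 6, 8, 2, 6]
append a[1]+a[-1] = 6+6 = 12 → [1, 6, 8, 2, 6, 12]
pop(0) removes 1 → [6, 8, 2, 6, 12]
a[-2] = a[4]*a[1] = 12*8 = 96 → [6, 8, 2, 96, 12]
append 5 → [6, 8, 2, 96, 12, 5]
a[-1]+a[-1] = 5+5 = 10

10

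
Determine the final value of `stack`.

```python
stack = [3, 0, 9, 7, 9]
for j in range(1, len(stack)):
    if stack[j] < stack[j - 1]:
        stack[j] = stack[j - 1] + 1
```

[3, 4, 9, 10, 11]

j=1: 0<3, stack[1] = 3+1 = 4 → [3, 4, 9, 7, 9]
j=2: 9>=4, unchanged → [3, 4, 9, 7, 9]
j=3: 7<9, stack[3] = 9+1 = 10 → [3, 4, 9, 10, 9]
j=4: 9<10, stack[4] = 10+1 = 11 → [3, 4, 9, 10, 11]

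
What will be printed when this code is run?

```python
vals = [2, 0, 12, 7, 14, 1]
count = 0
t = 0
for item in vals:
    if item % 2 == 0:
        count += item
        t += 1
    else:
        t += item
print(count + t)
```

40

item=2: even, count = 0+2 = 2; t=1
item=0: even, count = 2+0 = 2; t=2
item=12: even, count = 2+12 = 14; t=3
item=7: not even; t=10
item=14: even, count = 14+14 = 28; t=11
item=1: not even; t=12
count+t = 28+12 = 40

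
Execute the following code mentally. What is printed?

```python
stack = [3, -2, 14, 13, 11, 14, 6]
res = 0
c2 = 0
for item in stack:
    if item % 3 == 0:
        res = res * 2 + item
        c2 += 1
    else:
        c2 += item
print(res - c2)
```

item=3: %3==0, res = 0*2+3 = 3; c2=1
item=-2: not %3==0; c2=-1
item=14: not %3==0; c2=13
item=13: not %3==0; c2=26
item=11: not %3==0; c2=37
item=14: not %3==0; c2=51
item=6: %3==0, res = 3*2+6 = 12; c2=52
res-c2 = 12-52 = -40

-40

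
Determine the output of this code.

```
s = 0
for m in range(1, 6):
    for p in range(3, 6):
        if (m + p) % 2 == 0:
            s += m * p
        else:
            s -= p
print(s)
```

m=1,p=3: even sum, s = 0+3 = 3
m=1,p=4: odd sum, s = 3-4 = -1
m=1,p=5: even sum, s = (-1)+5 = 4
m=2,p=3: odd sum, s = 4-3 = 1
m=2,p=4: even sum, s = 1+8 = 9
m=2,p=5: odd sum, s = 9-5 = 4
m=3,p=3: even sum, s = 4+9 = 13
m=3,p=4: odd sum, s = 13-4 = 9
m=3,p=5: even sum, s = 9+15 = 24
m=4,p=3: odd sum, s = 24-3 = 21
m=4,p=4: even sum, s = 21+16 = 37
m=4,p=5: odd sum, s = 37-5 = 32
m=5,p=3: even sum, s = 32+15 = 47
m=5,p=4: odd sum, s = 47-4 = 43
m=5,p=5: even sum, s = 43+25 = 68

68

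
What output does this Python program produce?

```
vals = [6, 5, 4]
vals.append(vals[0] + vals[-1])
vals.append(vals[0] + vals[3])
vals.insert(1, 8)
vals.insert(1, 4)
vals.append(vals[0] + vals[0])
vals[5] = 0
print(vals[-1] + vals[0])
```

18

append vals[0]+vals[-1] = 6+4 = 10 → [6, 5, 4, 10]
append vals[0]+vals[3] = 6+10 = 16 → [6, 5, 4, 10, 16]
insert 8 at 1 → [6, 8, 5, 4, 10, 16]
insert 4 at 1 → [6, 4, 8, 5, 4, 10, 16]
append vals[0]+vals[0] = 6+6 = 12 → [6, 4, 8, 5, 4, 10, 16, 12]
vals[5] = 0 → [6, 4, 8, 5, 4, 0, 16, 12]
vals[-1]+vals[0] = 12+6 = 18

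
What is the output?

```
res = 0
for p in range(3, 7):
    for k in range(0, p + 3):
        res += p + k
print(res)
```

240

p=3,k=0: res = 0+3 = 3
p=3,k=1: res = 3+4 = 7
p=3,k=2: res = 7+5 = 12
p=3,k=3: res = 12+6 = 18
p=3,k=4: res = 18+7 = 25
p=3,k=5: res = 25+8 = 33
p=4,k=0: res = 33+4 = 37
p=4,k=1: res = 37+5 = 42
p=4,k=2: res = 42+6 = 48
p=4,k=3: res = 48+7 = 55
p=4,k=4: res = 55+8 = 63
p=4,k=5: res = 63+9 = 72
p=4,k=6: res = 72+10 = 82
p=5,k=0: res = 82+5 = 87
p=5,k=1: res = 87+6 = 93
p=5,k=2: res = 93+7 = 100
p=5,k=3: res = 100+8 = 108
p=5,k=4: res = 108+9 = 117
p=5,k=5: res = 117+10 = 127
p=5,k=6: res = 127+11 = 138
p=5,k=7: res = 138+12 = 150
p=6,k=0: res = 150+6 = 156
p=6,k=1: res = 156+7 = 163
p=6,k=2: res = 163+8 = 171
p=6,k=3: res = 171+9 = 180
p=6,k=4: res = 180+10 = 190
p=6,k=5: res = 190+11 = 201
p=6,k=6: res = 201+12 = 213
p=6,k=7: res = 213+13 = 226
p=6,k=8: res = 226+14 = 240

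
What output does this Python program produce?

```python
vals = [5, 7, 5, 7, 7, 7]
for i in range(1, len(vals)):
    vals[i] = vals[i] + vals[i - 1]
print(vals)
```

i=1: vals[1] = 7+5 = 12 → [5, 12, 5, 7, 7, 7]
i=2: vals[2] = 5+12 = 17 → [5, 12, 17, 7, 7, 7]
i=3: vals[3] = 7+17 = 24 → [5, 12, 17, 24, 7, 7]
i=4: vals[4] = 7+24 = 31 → [5, 12, 17, 24, 31, 7]
i=5: vals[5] = 7+31 = 38 → [5, 12, 17, 24, 31, 38]

[5, 12, 17, 24, 31, 38]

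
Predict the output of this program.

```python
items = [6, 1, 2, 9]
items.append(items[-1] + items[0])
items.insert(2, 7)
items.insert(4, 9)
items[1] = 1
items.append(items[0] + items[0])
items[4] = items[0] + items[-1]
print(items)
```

append items[-1]+items[0] = 9+6 = 15 → [6, 1, 2, 9, 15]
insert 7 at 2 → [6, 1, 7, 2, 9, 15]
insert 9 at 4 → [6, 1, 7, 2, 9, 9, 15]
items[1] = 1 → [6, 1, 7, 2, 9, 9, 15]
append items[0]+items[0] = 6+6 = 12 → [6, 1, 7, 2, 9, 9, 15, 12]
items[4] = items[0]+items[-1] = 6+12 = 18 → [6, 1, 7, 2, 18, 9, 15, 12]

[6, 1, 7, 2, 18, 9, 15, 12]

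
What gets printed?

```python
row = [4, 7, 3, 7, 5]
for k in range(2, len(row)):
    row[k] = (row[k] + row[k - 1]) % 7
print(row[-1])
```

1

k=2: row[2] = (3+7)%7 = 3 → [4, 7, 3, 7, 5]
k=3: row[3] = (7+3)%7 = 3 → [4, 7, 3, 3, 5]
k=4: row[4] = (5+3)%7 = 1 → [4, 7, 3, 3, 1]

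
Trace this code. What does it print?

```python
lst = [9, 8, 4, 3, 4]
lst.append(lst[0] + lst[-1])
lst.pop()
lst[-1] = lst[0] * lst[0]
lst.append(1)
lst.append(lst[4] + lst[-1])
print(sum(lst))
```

append lst[0]+lst[-1] = 9+4 = 13 → [9, 8, 4, 3, 4, 13]
pop() removes 13 → [9, 8, 4, 3, 4]
lst[-1] = lst[0]*lst[0] = 9*9 = 81 → [9, 8, 4, 3, 81]
append 1 → [9, 8, 4, 3, 81, 1]
append lst[4]+lst[-1] = 81+1 = 82 → [9, 8, 4, 3, 81, 1, 82]
sum = 188

188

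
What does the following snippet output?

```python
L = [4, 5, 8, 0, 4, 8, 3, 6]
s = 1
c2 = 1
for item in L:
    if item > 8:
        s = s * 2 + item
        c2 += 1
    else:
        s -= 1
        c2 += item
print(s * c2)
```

-273

item=4: not >8, s = 1-1 = 0; c2=5
item=5: not >8, s = 0-1 = -1; c2=10
item=8: not >8, s = (-1)-1 = -2; c2=18
item=0: not >8, s = (-2)-1 = -3; c2=18
item=4: not >8, s = (-3)-1 = -4; c2=22
item=8: not >8, s = (-4)-1 = -5; c2=30
item=3: not >8, s = (-5)-1 = -6; c2=33
item=6: not >8, s = (-6)-1 = -7; c2=39
s*c2 = (-7)*39 = -273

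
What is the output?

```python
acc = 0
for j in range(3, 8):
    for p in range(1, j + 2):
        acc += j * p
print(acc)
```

j=3,p=1: acc = 0+3 = 3
j=3,p=2: acc = 3+6 = 9
j=3,p=3: acc = 9+9 = 18
j=3,p=4: acc = 18+12 = 30
j=4,p=1: acc = 30+4 = 34
j=4,p=2: acc = 34+8 = 42
j=4,p=3: acc = 42+12 = 54
j=4,p=4: acc = 54+16 = 70
j=4,p=5: acc = 70+20 = 90
j=5,p=1: acc = 90+5 = 95
j=5,p=2: acc = 95+10 = 105
j=5,p=3: acc = 105+15 = 120
j=5,p=4: acc = 120+20 = 140
j=5,p=5: acc = 140+25 = 165
j=5,p=6: acc = 165+30 = 195
j=6,p=1: acc = 195+6 = 201
j=6,p=2: acc = 201+12 = 213
j=6,p=3: acc = 213+18 = 231
j=6,p=4: acc = 231+24 = 255
j=6,p=5: acc = 255+30 = 285
j=6,p=6: acc = 285+36 = 321
j=6,p=7: acc = 321+42 = 363
j=7,p=1: acc = 363+7 = 370
j=7,p=2: acc = 370+14 = 384
j=7,p=3: acc = 384+21 = 405
j=7,p=4: acc = 405+28 = 433
j=7,p=5: acc = 433+35 = 468
j=7,p=6: acc = 468+42 = 510
j=7,p=7: acc = 510+49 = 559
j=7,p=8: acc = 559+56 = 615

615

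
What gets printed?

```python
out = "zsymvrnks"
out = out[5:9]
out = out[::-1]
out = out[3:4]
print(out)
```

r

slice [5:9] → 'rnks'
reverse → 'sknr'
slice [3:4] → 'r'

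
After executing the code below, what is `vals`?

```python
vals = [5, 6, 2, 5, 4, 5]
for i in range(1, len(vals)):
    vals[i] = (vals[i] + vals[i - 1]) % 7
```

i=1: vals[1] = (6+5)%7 = 4 → [5, 4, 2, 5, 4, 5]
i=2: vals[2] = (2+4)%7 = 6 → [5, 4, 6, 5, 4, 5]
i=3: vals[3] = (5+6)%7 = 4 → [5, 4, 6, 4, 4, 5]
i=4: vals[4] = (4+4)%7 = 1 → [5, 4, 6, 4, 1, 5]
i=5: vals[5] = (5+1)%7 = 6 → [5, 4, 6, 4, 1, 6]

[5, 4, 6, 4, 1, 6]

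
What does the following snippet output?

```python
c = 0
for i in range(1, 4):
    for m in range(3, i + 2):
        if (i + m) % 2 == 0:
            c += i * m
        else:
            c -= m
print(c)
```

2

i=2,m=3: odd sum, c = 0-3 = -3
i=3,m=3: even sum, c = (-3)+9 = 6
i=3,m=4: odd sum, c = 6-4 = 2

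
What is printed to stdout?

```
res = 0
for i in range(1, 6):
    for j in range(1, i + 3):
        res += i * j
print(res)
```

i=1,j=1: res = 0+1 = 1
i=1,j=2: res = 1+2 = 3
i=1,j=3: res = 3+3 = 6
i=2,j=1: res = 6+2 = 8
i=2,j=2: res = 8+4 = 12
i=2,j=3: res = 12+6 = 18
i=2,j=4: res = 18+8 = 26
i=3,j=1: res = 26+3 = 29
i=3,j=2: res = 29+6 = 35
i=3,j=3: res = 35+9 = 44
i=3,j=4: res = 44+12 = 56
i=3,j=5: res = 56+15 = 71
i=4,j=1: res = 71+4 = 75
i=4,j=2: res = 75+8 = 83
i=4,j=3: res = 83+12 = 95
i=4,j=4: res = 95+16 = 111
i=4,j=5: res = 111+20 = 131
i=4,j=6: res = 131+24 = 155
i=5,j=1: res = 155+5 = 160
i=5,j=2: res = 160+10 = 170
i=5,j=3: res = 170+15 = 185
i=5,j=4: res = 185+20 = 205
i=5,j=5: res = 205+25 = 230
i=5,j=6: res = 230+30 = 260
i=5,j=7: res = 260+35 = 295

295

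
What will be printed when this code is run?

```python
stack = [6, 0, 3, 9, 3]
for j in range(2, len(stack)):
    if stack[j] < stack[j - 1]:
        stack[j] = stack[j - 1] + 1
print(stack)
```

[6, 0, 3, 9, 10]

j=2: 3>=0, unchanged → [6, 0, 3, 9, 3]
j=3: 9>=3, unchanged → [6, 0, 3, 9, 3]
j=4: 3<9, stack[4] = 9+1 = 10 → [6, 0, 3, 9, 10]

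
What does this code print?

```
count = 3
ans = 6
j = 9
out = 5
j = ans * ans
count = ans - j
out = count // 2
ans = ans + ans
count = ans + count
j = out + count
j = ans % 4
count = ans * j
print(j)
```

0

j = 6*6 = 36
count = 6-36 = -30
out = (-30)//2 = -15
ans = 6+6 = 12
count = 12+(-30) = -18
j = (-15)+(-18) = -33
j = 12%4 = 0
count = 12*0 = 0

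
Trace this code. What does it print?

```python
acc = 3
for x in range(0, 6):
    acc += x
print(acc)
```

18

x=0: acc = 3+0 = 3
x=1: acc = 3+1 = 4
x=2: acc = 4+2 = 6
x=3: acc = 6+3 = 9
x=4: acc = 9+4 = 13
x=5: acc = 13+5 = 18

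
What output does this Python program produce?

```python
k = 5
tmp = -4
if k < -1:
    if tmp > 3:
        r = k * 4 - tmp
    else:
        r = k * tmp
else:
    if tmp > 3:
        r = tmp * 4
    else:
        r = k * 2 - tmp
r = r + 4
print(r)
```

k=5, tmp=-4
k < -1 is False; tmp > 3 is False
→ r = k * 2 - tmp = 14
r = 14+4 = 18

18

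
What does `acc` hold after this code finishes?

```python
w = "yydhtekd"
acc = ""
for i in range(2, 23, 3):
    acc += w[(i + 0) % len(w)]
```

'deyhkyt'

i=2: add w[2]='d' → 'd'
i=5: add w[5]='e' → 'de'
i=8: add w[0]='y' → 'dey'
i=11: add w[3]='h' → 'deyh'
i=14: add w[6]='k' → 'deyhk'
i=17: add w[1]='y' → 'deyhky'
i=20: add w[4]='t' → 'deyhkyt'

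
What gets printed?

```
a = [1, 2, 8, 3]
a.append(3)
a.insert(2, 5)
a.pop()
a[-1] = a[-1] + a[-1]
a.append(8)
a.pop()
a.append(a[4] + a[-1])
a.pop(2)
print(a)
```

append 3 → [1, 2, 8, 3, 3]
insert 5 at 2 → [1, 2, 5, 8, 3, 3]
pop() removes 3 → [1, 2, 5, 8, 3]
a[-1] = a[-1]+a[-1] = 3+3 = 6 → [1, 2, 5, 8, 6]
append 8 → [1, 2, 5, 8, 6, 8]
pop() removes 8 → [1, 2, 5, 8, 6]
append a[4]+a[-1] = 6+6 = 12 → [1, 2, 5, 8, 6, 12]
pop(2) removes 5 → [1, 2, 8, 6, 12]

[1, 2, 8, 6, 12]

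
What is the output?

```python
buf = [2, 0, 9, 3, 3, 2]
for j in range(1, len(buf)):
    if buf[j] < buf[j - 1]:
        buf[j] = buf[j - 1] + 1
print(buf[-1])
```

12

j=1: 0<2, buf[1] = 2+1 = 3 → [2, 3, 9, 3, 3, 2]
j=2: 9>=3, unchanged → [2, 3, 9, 3, 3, 2]
j=3: 3<9, buf[3] = 9+1 = 10 → [2, 3, 9, 10, 3, 2]
j=4: 3<10, buf[4] = 10+1 = 11 → [2, 3, 9, 10, 11, 2]
j=5: 2<11, buf[5] = 11+1 = 12 → [2, 3, 9, 10, 11, 12]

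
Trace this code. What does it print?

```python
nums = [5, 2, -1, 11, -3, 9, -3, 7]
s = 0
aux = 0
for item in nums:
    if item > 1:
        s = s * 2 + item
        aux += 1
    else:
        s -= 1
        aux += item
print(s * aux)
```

item=5: >1, s = 0*2+5 = 5; aux=1
item=2: >1, s = 5*2+2 = 12; aux=2
item=-1: not >1, s = 12-1 = 11; aux=1
item=11: >1, s = 11*2+11 = 33; aux=2
item=-3: not >1, s = 33-1 = 32; aux=-1
item=9: >1, s = 32*2+9 = 73; aux=0
item=-3: not >1, s = 73-1 = 72; aux=-3
item=7: >1, s = 72*2+7 = 151; aux=-2
s*aux = 151*(-2) = -302

-302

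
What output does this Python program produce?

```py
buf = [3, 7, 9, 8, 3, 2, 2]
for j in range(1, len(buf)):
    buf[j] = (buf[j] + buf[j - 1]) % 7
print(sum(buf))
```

j=1: buf[1] = (7+3)%7 = 3 → [3, 3, 9, 8, 3, 2, 2]
j=2: buf[2] = (9+3)%7 = 5 → [3, 3, 5, 8, 3, 2, 2]
j=3: buf[3] = (8+5)%7 = 6 → [3, 3, 5, 6, 3, 2, 2]
j=4: buf[4] = (3+6)%7 = 2 → [3, 3, 5, 6, 2, 2, 2]
j=5: buf[5] = (2+2)%7 = 4 → [3, 3, 5, 6, 2, 4, 2]
j=6: buf[6] = (2+4)%7 = 6 → [3, 3, 5, 6, 2, 4, 6]
sum = 29

29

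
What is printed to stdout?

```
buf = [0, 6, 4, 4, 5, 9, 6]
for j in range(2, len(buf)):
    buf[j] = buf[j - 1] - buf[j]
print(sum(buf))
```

-39

j=2: buf[2] = 6-4 = 2 → [0, 6, 2, 4, 5, 9, 6]
j=3: buf[3] = 2-4 = -2 → [0, 6, 2, -2, 5, 9, 6]
j=4: buf[4] = (-2)-5 = -7 → [0, 6, 2, -2, -7, 9, 6]
j=5: buf[5] = (-7)-9 = -16 → [0, 6, 2, -2, -7, -16, 6]
j=6: buf[6] = (-16)-6 = -22 → [0, 6, 2, -2, -7, -16, -22]
sum = -39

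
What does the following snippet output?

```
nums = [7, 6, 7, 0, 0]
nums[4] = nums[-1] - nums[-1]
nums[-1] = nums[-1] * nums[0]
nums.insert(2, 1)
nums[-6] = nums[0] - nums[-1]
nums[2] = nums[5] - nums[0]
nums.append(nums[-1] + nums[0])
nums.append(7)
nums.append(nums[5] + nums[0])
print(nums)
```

nums[4] = nums[-1]-nums[-1] = 0-0 = 0 → [7, 6, 7, 0, 0]
nums[-1] = nums[-1]*nums[0] = 0*7 = 0 → [7, 6, 7, 0, 0]
insert 1 at 2 → [7, 6, 1, 7, 0, 0]
nums[-6] = nums[0]-nums[-1] = 7-0 = 7 → [7, 6, 1, 7, 0, 0]
nums[2] = nums[5]-nums[0] = 0-7 = -7 → [7, 6, -7, 7, 0, 0]
append nums[-1]+nums[0] = 0+7 = 7 → [7, 6, -7, 7, 0, 0, 7]
append 7 → [7, 6, -7, 7, 0, 0, 7, 7]
append nums[5]+nums[0] = 0+7 = 7 → [7, 6, -7, 7, 0, 0, 7, 7, 7]

[7, 6, -7, 7, 0, 0, 7, 7, 7]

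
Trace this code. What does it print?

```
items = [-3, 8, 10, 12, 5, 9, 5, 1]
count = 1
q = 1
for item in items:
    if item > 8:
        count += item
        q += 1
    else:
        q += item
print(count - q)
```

item=-3: not >8; q=-2
item=8: not >8; q=6
item=10: >8, count = 1+10 = 11; q=7
item=12: >8, count = 11+12 = 23; q=8
item=5: not >8; q=13
item=9: >8, count = 23+9 = 32; q=14
item=5: not >8; q=19
item=1: not >8; q=20
count-q = 32-20 = 12

12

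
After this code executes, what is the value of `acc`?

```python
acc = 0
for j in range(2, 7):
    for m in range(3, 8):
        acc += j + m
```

j=2,m=3: acc = 0+5 = 5
j=2,m=4: acc = 5+6 = 11
j=2,m=5: acc = 11+7 = 18
j=2,m=6: acc = 18+8 = 26
j=2,m=7: acc = 26+9 = 35
j=3,m=3: acc = 35+6 = 41
j=3,m=4: acc = 41+7 = 48
j=3,m=5: acc = 48+8 = 56
j=3,m=6: acc = 56+9 = 65
j=3,m=7: acc = 65+10 = 75
j=4,m=3: acc = 75+7 = 82
j=4,m=4: acc = 82+8 = 90
j=4,m=5: acc = 90+9 = 99
j=4,m=6: acc = 99+10 = 109
j=4,m=7: acc = 109+11 = 120
j=5,m=3: acc = 120+8 = 128
j=5,m=4: acc = 128+9 = 137
j=5,m=5: acc = 137+10 = 147
j=5,m=6: acc = 147+11 = 158
j=5,m=7: acc = 158+12 = 170
j=6,m=3: acc = 170+9 = 179
j=6,m=4: acc = 179+10 = 189
j=6,m=5: acc = 189+11 = 200
j=6,m=6: acc = 200+12 = 212
j=6,m=7: acc = 212+13 = 225

225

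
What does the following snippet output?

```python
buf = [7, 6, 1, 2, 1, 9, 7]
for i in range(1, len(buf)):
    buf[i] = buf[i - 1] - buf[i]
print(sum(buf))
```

i=1: buf[1] = 7-6 = 1 → [7, 1, 1, 2, 1, 9, 7]
i=2: buf[2] = 1-1 = 0 → [7, 1, 0, 2, 1, 9, 7]
i=3: buf[3] = 0-2 = -2 → [7, 1, 0, -2, 1, 9, 7]
i=4: buf[4] = (-2)-1 = -3 → [7, 1, 0, -2, -3, 9, 7]
i=5: buf[5] = (-3)-9 = -12 → [7, 1, 0, -2, -3, -12, 7]
i=6: buf[6] = (-12)-7 = -19 → [7, 1, 0, -2, -3, -12, -19]
sum = -28

-28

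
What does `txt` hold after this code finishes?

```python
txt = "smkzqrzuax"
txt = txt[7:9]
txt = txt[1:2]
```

slice [7:9] → 'ua'
slice [1:2] → 'a'

'a'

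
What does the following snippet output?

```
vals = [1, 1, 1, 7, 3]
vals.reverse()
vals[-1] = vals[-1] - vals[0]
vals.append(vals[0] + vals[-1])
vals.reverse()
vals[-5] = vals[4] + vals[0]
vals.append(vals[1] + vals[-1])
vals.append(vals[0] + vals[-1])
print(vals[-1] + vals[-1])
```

reverse → [3, 7, 1, 1, 1]
vals[-1] = vals[-1]-vals[0] = 1-3 = -2 → [3, 7, 1, 1, -2]
append vals[0]+vals[-1] = 3+(-2) = 1 → [3, 7, 1, 1, -2, 1]
reverse → [1, -2, 1, 1, 7, 3]
vals[-5] = vals[4]+vals[0] = 7+1 = 8 → [1, 8, 1, 1, 7, 3]
append vals[1]+vals[-1] = 8+3 = 11 → [1, 8, 1, 1, 7, 3, 11]
append vals[0]+vals[-1] = 1+11 = 12 → [1, 8, 1, 1, 7, 3, 11, 12]
vals[-1]+vals[-1] = 12+12 = 24

24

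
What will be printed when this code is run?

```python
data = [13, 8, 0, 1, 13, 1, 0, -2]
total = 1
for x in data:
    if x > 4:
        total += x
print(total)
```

35

x=13: >4, total = 1+13 = 14
x=8: >4, total = 14+8 = 22
x=0: not >4
x=1: not >4
x=13: >4, total = 22+13 = 35
x=1: not >4
x=0: not >4
x=-2: not >4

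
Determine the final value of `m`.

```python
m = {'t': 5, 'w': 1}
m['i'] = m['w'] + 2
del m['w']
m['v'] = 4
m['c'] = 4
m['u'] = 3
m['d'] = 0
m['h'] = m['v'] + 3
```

m['i'] = m['w']+2 = 3 → {'t': 5, 'w': 1, 'i': 3}
del 'w' → {'t': 5, 'i': 3}
m['v'] = 4 → {'t': 5, 'i': 3, 'v': 4}
m['c'] = 4 → {'t': 5, 'i': 3, 'v': 4, 'c': 4}
m['u'] = 3 → {'t': 5, 'i': 3, 'v': 4, 'c': 4, 'u': 3}
m['d'] = 0 → {'t': 5, 'i': 3, 'v': 4, 'c': 4, 'u': 3, 'd': 0}
m['h'] = m['v']+3 = 7 → {'t': 5, 'i': 3, 'v': 4, 'c': 4, 'u': 3, 'd': 0, 'h': 7}

{'t': 5, 'i': 3, 'v': 4, 'c': 4, 'u': 3, 'd': 0, 'h': 7}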